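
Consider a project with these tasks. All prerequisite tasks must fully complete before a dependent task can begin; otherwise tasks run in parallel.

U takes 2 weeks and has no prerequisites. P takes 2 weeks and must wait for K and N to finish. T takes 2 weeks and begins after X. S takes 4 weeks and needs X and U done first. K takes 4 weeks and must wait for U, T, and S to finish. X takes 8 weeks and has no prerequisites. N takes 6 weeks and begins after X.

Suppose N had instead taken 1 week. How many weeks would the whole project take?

18

Actual critical path: X→S→K→P = 8+4+4+2 = 18 ⇒ 18 weeks.
N is off the critical path — its longest chain is 16 weeks, giving 2 of slack.
No other chain overtakes it, so the finish is 18 weeks.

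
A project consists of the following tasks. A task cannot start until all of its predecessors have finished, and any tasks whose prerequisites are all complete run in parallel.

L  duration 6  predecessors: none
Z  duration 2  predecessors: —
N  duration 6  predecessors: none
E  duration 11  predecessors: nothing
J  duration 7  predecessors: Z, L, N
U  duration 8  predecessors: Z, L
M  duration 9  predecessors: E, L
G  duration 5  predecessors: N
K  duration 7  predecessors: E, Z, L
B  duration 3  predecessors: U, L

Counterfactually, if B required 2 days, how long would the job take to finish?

20

As given, the longest chain is E→M = 11+9 = 20, so the finish is 20 days.
B is off the critical path — its longest chain is 17 days, giving 3 of slack.
The critical path is still E→M; finish is now 20 days.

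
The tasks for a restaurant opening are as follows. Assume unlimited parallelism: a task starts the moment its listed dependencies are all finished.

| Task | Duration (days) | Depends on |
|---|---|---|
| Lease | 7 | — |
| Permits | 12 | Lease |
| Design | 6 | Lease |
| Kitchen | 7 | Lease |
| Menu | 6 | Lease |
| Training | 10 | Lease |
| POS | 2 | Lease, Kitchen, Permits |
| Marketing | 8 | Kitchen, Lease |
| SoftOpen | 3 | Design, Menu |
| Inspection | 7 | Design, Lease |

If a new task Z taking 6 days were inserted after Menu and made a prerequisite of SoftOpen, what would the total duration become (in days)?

22

Originally the restaurant opening takes 22 days.
With Z inserted, SoftOpen now waits for max(Design, Menu, Z).
New critical path: Lease→Kitchen→Marketing = 7+7+8 = 22 ⇒ 22 days.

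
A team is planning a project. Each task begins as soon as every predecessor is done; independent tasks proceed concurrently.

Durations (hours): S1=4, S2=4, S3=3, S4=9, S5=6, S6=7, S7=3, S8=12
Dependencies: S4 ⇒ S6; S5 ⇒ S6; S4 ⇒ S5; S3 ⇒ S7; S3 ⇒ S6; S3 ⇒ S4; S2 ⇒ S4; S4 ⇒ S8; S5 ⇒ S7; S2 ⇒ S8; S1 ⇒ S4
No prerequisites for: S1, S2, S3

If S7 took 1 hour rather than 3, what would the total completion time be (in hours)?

Actual critical path: S1→S4→S5→S6 = 4+9+6+7 = 26 ⇒ 26 hours.
S7 has 4 hours of float (longest path through it is 22).
That remains the longest chain; total 26 hours.

26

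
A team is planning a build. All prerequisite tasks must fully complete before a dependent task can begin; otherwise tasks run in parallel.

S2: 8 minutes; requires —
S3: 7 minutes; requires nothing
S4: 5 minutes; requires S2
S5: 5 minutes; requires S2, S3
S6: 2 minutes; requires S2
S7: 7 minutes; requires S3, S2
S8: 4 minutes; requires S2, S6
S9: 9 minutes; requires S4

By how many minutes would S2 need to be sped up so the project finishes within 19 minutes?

3

Current finish: 22 minutes; target: 19.
S2 is on every critical path, so each minute cut from S2 cuts the finish by one (this holds down to a finish of 15).
Need 22 − 19 = 3 minutes off S2 → S2 becomes 5 minutes, finish becomes 19.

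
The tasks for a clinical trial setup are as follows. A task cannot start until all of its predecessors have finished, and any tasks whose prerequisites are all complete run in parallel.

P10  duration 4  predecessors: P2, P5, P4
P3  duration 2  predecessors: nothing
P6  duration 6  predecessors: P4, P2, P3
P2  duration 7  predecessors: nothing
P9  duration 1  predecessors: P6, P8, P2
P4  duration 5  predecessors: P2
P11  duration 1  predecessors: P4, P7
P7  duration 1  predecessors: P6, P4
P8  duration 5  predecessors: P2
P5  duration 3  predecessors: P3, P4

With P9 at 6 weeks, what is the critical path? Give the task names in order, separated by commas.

P2, P4, P6, P9

Critical path before the change: P2→P4→P6→P7→P11 = 7+5+6+1+1 = 20 giving 20 weeks.
P9 is off the critical path — its longest chain is 19 weeks, giving 1 of slack.
New critical path: P2→P4→P6→P9 = 7+5+6+6 = 24 ⇒ 24 weeks.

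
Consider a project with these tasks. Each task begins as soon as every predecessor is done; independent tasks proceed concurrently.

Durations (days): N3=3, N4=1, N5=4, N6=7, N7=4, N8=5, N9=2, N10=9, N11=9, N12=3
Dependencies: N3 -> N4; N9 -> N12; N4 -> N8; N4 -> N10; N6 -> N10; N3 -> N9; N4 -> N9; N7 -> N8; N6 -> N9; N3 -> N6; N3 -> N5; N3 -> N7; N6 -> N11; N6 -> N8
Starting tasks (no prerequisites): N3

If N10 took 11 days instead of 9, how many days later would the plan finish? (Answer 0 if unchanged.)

2

As given, the longest chain is N3→N6→N10 = 3+7+9 = 19, so the finish is 19 days.
N10 lies on that path, so at 11 days the path becomes 21 days.
That remains the longest chain; total 21 days.
Change in finish: 21 − 19 = +2 days.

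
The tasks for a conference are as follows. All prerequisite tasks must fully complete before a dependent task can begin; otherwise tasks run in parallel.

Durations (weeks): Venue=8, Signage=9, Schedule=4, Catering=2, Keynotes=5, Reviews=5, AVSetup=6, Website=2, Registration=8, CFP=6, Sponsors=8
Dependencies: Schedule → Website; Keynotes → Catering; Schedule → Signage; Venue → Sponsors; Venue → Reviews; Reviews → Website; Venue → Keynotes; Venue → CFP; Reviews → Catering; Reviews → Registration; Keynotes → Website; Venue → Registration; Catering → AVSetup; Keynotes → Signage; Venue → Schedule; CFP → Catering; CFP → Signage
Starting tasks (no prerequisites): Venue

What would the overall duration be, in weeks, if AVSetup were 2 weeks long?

23

The binding path is Venue→CFP→Signage = 8+6+9 = 23; finish at 23 weeks.
The longest path through AVSetup is only 22 weeks, so AVSetup has float 1.
That remains the longest chain; total 23 weeks.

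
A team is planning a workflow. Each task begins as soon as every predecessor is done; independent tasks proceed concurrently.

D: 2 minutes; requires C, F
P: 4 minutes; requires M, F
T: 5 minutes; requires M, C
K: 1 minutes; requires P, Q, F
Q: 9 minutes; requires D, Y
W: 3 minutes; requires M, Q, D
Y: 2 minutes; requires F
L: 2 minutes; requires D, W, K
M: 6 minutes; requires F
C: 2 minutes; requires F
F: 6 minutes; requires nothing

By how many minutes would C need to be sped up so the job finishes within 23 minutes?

Current finish: 24 minutes; target: 23.
C is on every critical path, so each minute cut from C cuts the finish by one (this holds down to a finish of 23).
Need 24 − 23 = 1 minute off C → C becomes 1 minute, finish becomes 23.

1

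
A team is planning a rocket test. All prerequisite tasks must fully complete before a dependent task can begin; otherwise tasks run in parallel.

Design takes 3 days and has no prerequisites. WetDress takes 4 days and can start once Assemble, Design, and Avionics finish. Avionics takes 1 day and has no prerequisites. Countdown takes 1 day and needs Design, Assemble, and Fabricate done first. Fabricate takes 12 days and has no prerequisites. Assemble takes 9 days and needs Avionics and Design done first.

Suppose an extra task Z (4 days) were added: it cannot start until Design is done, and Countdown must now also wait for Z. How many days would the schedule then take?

Originally the schedule takes 16 days.
With Z inserted, Countdown now waits for max(Design, Assemble, Fabricate, Z).
New critical path: Design→Assemble→WetDress = 3+9+4 = 16 ⇒ 16 days.

16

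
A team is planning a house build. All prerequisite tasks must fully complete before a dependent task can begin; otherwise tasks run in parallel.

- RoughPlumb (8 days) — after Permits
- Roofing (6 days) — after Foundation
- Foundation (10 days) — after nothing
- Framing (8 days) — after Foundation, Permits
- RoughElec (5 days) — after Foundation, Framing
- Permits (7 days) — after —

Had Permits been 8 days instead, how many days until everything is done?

23

As given, the longest chain is Foundation→Framing→RoughElec = 10+8+5 = 23, so the finish is 23 days.
Permits has 3 days of float (longest path through it is 20).
No other chain overtakes it, so the finish is 23 days.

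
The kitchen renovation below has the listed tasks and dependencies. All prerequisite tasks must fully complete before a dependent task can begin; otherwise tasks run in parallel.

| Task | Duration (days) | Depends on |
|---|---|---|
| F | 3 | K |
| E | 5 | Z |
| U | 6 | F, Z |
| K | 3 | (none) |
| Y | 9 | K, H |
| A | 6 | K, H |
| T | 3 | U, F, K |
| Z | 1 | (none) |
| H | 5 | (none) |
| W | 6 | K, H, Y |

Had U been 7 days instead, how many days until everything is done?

The binding path is H→Y→W = 5+9+6 = 20; finish at 20 days.
U is off the critical path — its longest chain is 15 days, giving 5 of slack.
The critical path is still H→Y→W; finish is now 20 days.

20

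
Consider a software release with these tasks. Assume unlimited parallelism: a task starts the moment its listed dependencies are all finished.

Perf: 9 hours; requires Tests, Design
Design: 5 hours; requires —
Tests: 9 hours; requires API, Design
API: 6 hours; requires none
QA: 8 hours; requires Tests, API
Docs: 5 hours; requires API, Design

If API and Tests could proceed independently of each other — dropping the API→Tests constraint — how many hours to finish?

23

With the dependency in place, API→Tests→Perf = 6+9+9 = 24 sets the finish at 24 hours.
Without API→Tests, Tests's earliest start moves from 6 to 5.
After: Design→Tests→Perf = 5+9+9 = 23 → 23 hours.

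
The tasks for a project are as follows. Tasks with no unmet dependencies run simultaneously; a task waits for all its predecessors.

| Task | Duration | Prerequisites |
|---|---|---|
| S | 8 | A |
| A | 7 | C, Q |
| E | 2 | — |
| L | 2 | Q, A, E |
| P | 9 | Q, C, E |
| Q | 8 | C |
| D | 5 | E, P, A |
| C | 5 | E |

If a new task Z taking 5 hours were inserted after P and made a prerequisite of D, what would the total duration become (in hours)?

Originally the plan takes 30 hours.
With Z inserted, D now waits for max(E, P, A, Z).
New critical path: E→C→Q→P→Z→D = 2+5+8+9+5+5 = 34 ⇒ 34 hours.

34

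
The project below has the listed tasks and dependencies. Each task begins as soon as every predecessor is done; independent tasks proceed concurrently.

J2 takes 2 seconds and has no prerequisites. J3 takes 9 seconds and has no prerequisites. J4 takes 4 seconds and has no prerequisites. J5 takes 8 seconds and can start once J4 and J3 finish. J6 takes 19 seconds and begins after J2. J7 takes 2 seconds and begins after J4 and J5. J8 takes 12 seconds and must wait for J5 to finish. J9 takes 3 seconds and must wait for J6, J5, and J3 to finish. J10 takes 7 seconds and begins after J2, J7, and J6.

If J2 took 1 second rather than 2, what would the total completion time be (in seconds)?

29

Actual critical path: J3→J5→J8 = 9+8+12 = 29 ⇒ 29 seconds.
J2 has 1 second of float (longest path through it is 28).
No other chain overtakes it, so the finish is 29 seconds.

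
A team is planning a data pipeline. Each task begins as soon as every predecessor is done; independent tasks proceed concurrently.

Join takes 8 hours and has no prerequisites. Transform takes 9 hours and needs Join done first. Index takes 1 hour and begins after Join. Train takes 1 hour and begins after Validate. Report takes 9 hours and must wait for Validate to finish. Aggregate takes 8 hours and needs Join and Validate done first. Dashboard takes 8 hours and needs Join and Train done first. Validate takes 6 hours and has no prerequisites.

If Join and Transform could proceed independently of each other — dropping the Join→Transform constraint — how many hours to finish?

16

With the dependency in place, Join→Transform = 8+9 = 17 sets the finish at 17 hours.
Without Join→Transform, Transform's earliest start moves from 8 to 0.
New critical path: Join→Aggregate = 8+8 = 16 ⇒ 16 hours.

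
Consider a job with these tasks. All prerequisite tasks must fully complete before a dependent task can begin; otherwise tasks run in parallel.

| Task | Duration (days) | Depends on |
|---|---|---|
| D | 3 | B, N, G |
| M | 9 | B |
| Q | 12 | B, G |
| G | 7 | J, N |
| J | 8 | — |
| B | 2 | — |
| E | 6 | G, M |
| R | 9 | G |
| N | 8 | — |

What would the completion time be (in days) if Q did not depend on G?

Before: longest chain J→G→Q = 8+7+12 = 27, finish 27.
Without G→Q, Q's earliest start moves from 15 to 2.
After: J→G→R = 8+7+9 = 24 → 24 days.

24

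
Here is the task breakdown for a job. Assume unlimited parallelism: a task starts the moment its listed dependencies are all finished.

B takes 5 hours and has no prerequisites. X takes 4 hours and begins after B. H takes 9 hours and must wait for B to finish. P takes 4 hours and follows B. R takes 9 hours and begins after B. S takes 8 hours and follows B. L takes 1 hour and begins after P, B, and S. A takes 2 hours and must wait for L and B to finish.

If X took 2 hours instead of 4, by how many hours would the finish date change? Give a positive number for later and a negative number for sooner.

0

Baseline: B→S→L→A = 5+8+1+2 = 16 → 16 hours.
The longest path through X is only 9 hours, so X has float 7.
That remains the longest chain; total 16 hours.
Change in finish: 16 − 16 = +0 hours.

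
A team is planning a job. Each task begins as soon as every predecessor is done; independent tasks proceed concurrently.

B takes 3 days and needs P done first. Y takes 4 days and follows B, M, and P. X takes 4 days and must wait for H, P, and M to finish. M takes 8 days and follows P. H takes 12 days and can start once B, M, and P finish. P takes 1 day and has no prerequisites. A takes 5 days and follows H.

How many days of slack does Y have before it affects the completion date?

The longest chain is P→M→H→A = 1+8+12+5 = 26; overall finish 26 days.
The longest chain containing Y totals 13 days.
Float = 26 − 13 = 13.

13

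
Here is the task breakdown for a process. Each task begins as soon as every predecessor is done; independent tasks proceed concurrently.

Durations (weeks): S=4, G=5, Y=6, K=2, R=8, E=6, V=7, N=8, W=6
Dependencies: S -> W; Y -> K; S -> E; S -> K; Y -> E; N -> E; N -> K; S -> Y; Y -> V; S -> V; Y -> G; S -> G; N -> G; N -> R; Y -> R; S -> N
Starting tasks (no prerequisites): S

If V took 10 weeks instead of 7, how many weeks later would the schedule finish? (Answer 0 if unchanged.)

0

Baseline: S→N→R = 4+8+8 = 20 → 20 weeks.
V has 3 weeks of float (longest path through it is 17).
New critical path: S→Y→V = 4+6+10 = 20 ⇒ 20 weeks.
Change in finish: 20 − 20 = +0 weeks.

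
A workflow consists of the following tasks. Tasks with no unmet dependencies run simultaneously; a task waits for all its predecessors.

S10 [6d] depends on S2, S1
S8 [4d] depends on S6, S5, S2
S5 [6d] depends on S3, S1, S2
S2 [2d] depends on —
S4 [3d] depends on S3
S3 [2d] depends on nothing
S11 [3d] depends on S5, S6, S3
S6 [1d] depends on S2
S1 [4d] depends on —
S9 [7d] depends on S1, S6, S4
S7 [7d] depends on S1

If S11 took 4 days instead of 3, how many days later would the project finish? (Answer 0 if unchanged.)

Critical path before the change: S1→S5→S8 = 4+6+4 = 14 giving 14 days.
The longest path through S11 is only 13 days, so S11 has float 1.
That remains the longest chain; total 14 days.
Change in finish: 14 − 14 = +0 days.

0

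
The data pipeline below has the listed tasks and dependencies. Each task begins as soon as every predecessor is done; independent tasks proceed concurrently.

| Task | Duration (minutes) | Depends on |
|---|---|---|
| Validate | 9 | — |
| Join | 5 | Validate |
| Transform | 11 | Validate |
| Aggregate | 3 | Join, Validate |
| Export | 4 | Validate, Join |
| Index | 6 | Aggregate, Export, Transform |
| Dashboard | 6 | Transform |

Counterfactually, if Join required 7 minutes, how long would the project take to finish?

26

The binding path is Validate→Transform→Index = 9+11+6 = 26; finish at 26 minutes.
The longest path through Join is only 24 minutes, so Join has float 2.
New critical path: Validate→Join→Export→Index = 9+7+4+6 = 26 ⇒ 26 minutes.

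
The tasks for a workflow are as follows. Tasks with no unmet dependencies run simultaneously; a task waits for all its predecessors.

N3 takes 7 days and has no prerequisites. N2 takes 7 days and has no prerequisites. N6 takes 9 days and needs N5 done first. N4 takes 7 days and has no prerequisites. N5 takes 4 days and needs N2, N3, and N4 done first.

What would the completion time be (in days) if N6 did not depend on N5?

With the dependency in place, N2→N5→N6 = 7+4+9 = 20 sets the finish at 20 days.
Without N5→N6, N6's earliest start moves from 11 to 0.
After: N2→N5 = 7+4 = 11 → 11 days.

11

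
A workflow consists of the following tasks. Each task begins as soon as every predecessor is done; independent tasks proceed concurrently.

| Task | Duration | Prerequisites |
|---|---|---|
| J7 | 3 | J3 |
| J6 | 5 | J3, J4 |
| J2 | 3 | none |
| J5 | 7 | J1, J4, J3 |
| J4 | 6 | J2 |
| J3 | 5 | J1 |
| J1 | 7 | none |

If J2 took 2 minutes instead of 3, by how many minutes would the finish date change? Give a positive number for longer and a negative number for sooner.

0

Actual critical path: J1→J3→J5 = 7+5+7 = 19 ⇒ 19 minutes.
J2 is off the critical path — its longest chain is 16 minutes, giving 3 of slack.
The critical path is still J1→J3→J5; finish is now 19 minutes.
Change in finish: 19 − 19 = +0 minutes.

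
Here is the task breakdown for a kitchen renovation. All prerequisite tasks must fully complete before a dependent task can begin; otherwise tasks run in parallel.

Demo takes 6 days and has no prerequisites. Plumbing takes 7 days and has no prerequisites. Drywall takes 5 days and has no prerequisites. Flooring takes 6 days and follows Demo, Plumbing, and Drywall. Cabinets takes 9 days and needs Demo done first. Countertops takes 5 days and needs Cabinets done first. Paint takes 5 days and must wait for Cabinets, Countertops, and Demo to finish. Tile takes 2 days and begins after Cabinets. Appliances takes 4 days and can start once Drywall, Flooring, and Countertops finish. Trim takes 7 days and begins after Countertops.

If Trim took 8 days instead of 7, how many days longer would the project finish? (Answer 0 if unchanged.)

Actual critical path: Demo→Cabinets→Countertops→Trim = 6+9+5+7 = 27 ⇒ 27 days.
Since Trim is critical, the +1 change carries straight to that chain (now 28 days).
That remains the longest chain; total 28 days.
Change in finish: 28 − 27 = +1 days.

1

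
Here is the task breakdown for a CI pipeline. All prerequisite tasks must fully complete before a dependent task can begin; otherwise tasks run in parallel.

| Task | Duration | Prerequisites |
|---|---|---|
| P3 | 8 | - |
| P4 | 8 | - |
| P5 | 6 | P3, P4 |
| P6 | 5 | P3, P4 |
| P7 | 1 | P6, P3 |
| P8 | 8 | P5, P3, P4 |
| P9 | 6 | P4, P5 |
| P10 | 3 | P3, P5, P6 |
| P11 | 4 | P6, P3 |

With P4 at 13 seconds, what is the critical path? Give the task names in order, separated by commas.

P4, P5, P8

As given, the longest chain is P4→P5→P8 = 8+6+8 = 22, so the finish is 22 seconds.
Since P4 is critical, the +5 change carries straight to that chain (now 27 seconds).
The critical path is still P4→P5→P8; finish is now 27 seconds.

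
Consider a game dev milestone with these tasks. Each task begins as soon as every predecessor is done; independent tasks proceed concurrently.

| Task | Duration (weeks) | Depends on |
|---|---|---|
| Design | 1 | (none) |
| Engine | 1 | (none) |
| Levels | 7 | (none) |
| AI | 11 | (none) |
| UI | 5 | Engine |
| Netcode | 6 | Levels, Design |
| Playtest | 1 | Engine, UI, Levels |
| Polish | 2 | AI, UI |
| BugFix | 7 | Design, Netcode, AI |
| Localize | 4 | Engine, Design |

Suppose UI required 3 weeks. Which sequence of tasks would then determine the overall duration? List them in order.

The binding path is Levels→Netcode→BugFix = 7+6+7 = 20; finish at 20 weeks.
The longest path through UI is only 8 weeks, so UI has float 12.
That remains the longest chain; total 20 weeks.

Levels, Netcode, BugFix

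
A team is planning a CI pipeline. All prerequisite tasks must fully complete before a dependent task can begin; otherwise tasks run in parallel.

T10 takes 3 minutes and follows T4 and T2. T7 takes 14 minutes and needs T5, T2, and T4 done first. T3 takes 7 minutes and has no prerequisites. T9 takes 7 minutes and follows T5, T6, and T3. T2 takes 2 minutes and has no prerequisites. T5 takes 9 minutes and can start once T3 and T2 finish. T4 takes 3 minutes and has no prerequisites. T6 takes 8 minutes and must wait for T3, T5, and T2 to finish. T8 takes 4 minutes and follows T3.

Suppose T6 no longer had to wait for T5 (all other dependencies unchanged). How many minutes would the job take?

Before: longest chain T3→T5→T6→T9 = 7+9+8+7 = 31, finish 31.
Without T5→T6, T6's earliest start moves from 16 to 7.
New critical path: T3→T5→T7 = 7+9+14 = 30 ⇒ 30 minutes.

30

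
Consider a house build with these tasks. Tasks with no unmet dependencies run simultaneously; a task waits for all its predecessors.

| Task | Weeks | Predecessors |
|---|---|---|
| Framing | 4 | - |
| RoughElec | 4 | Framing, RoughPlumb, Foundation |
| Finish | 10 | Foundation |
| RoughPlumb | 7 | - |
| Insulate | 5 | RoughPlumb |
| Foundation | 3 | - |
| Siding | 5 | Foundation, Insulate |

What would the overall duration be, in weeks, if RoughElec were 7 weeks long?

17

As given, the longest chain is RoughPlumb→Insulate→Siding = 7+5+5 = 17, so the finish is 17 weeks.
The longest path through RoughElec is only 11 weeks, so RoughElec has float 6.
That remains the longest chain; total 17 weeks.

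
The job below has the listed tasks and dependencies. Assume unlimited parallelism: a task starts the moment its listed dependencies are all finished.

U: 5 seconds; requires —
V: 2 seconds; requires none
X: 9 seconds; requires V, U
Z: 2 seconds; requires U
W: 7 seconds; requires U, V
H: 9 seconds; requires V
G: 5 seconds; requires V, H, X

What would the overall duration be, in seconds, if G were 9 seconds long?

23

Baseline: U→X→G = 5+9+5 = 19 → 19 seconds.
G lies on that path, so at 9 seconds the path becomes 23 seconds.
No other chain overtakes it, so the finish is 23 seconds.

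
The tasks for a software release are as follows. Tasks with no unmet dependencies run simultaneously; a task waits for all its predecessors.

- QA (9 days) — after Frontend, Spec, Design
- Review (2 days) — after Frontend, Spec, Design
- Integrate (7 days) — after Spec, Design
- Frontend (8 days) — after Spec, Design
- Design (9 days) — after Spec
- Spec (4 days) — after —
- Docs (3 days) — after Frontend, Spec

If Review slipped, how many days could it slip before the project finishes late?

The longest chain is Spec→Design→Frontend→QA = 4+9+8+9 = 30; overall finish 30 days.
Longest path through Review: 23 days (earliest finish 23, latest finish 30).
Slack of Review = 28 − 21 = 7 days.

7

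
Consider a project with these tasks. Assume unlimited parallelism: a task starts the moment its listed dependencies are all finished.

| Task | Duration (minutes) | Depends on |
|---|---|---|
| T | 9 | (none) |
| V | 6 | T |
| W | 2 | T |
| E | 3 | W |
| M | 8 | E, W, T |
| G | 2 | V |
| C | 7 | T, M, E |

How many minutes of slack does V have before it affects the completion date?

12

The longest chain is T→W→E→M→C = 9+2+3+8+7 = 29; overall finish 29 minutes.
V finishes as early as 15 and must finish by 27.
So V can slip 27 − 15 = 12 minutes.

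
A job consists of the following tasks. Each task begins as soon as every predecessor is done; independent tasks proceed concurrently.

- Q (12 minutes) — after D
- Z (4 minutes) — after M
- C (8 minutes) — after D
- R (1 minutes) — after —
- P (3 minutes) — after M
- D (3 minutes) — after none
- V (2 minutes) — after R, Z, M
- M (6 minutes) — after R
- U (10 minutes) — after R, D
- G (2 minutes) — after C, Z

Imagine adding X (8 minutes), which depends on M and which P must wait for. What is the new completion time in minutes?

Originally the plan takes 15 minutes.
With X inserted, P now waits for max(M, X).
New critical path: R→M→X→P = 1+6+8+3 = 18 ⇒ 18 minutes.

18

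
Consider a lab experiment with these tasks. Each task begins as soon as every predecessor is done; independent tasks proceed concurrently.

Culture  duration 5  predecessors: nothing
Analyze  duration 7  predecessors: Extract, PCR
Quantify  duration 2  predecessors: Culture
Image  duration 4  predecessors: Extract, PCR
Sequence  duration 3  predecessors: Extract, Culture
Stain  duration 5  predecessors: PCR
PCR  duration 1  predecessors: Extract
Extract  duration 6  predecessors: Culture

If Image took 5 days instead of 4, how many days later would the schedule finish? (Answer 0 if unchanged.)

As given, the longest chain is Culture→Extract→PCR→Analyze = 5+6+1+7 = 19, so the finish is 19 days.
Image is off the critical path — its longest chain is 16 days, giving 3 of slack.
That remains the longest chain; total 19 days.
Change in finish: 19 − 19 = +0 days.

0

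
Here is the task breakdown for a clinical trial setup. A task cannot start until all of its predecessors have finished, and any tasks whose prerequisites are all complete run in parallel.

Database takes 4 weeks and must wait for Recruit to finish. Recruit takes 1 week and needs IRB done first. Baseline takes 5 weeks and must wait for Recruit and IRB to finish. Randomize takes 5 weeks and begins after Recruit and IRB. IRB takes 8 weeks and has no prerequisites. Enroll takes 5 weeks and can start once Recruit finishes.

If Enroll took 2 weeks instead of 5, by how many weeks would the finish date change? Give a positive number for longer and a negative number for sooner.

The binding path is IRB→Recruit→Enroll = 8+1+5 = 14; finish at 14 weeks.
Since Enroll is critical, the -3 change carries straight to that chain (now 11 weeks).
The binding chain switches to IRB→Recruit→Randomize = 8+1+5 = 14; finish 14 weeks.
Change in finish: 14 − 14 = +0 weeks.

0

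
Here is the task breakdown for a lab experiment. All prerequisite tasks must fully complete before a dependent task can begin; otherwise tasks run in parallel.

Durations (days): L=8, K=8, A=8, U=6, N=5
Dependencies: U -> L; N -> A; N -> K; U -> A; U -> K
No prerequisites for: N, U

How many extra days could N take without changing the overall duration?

U→K = 6+8 = 14 sets the makespan at 14 days.
The longest chain containing N totals 13 days.
Slack of N = 1 − 0 = 1 day.

1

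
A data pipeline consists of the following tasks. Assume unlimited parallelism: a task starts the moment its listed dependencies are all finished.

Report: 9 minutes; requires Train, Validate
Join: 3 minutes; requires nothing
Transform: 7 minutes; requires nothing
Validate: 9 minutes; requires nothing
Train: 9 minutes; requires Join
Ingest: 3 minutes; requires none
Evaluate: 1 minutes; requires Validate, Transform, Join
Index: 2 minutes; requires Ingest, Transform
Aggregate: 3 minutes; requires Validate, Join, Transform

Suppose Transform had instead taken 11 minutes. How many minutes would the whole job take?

Critical path before the change: Join→Train→Report = 3+9+9 = 21 giving 21 minutes.
The longest path through Transform is only 10 minutes, so Transform has float 11.
That remains the longest chain; total 21 minutes.

21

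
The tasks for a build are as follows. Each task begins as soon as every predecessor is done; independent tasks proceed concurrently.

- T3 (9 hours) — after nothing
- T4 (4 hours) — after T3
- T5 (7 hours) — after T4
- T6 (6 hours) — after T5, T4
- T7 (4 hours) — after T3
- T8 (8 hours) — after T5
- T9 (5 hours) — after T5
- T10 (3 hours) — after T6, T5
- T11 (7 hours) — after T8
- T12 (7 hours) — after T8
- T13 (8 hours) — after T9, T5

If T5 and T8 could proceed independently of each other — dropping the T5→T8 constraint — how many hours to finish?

With the dependency in place, T3→T4→T5→T8→T11 = 9+4+7+8+7 = 35 sets the finish at 35 hours.
Without T5→T8, T8's earliest start moves from 20 to 0.
After: T3→T4→T5→T9→T13 = 9+4+7+5+8 = 33 → 33 hours.

33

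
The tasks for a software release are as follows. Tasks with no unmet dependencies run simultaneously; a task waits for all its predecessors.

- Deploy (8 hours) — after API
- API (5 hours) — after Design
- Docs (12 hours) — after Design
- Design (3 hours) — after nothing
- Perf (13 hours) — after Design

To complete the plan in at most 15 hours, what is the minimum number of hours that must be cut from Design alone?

Current finish: 16 hours; target: 15.
Design is on every critical path, so each hour cut from Design cuts the finish by one (this holds down to a finish of 14).
Need 16 − 15 = 1 hour off Design → Design becomes 2 hours, finish becomes 15.

1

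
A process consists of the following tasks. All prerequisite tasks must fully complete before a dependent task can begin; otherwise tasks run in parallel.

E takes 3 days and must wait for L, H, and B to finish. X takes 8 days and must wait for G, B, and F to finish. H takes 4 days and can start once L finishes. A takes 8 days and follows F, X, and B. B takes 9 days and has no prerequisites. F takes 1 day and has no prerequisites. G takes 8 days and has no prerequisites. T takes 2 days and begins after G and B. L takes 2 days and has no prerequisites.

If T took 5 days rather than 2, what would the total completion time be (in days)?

25

Critical path before the change: B→X→A = 9+8+8 = 25 giving 25 days.
T is off the critical path — its longest chain is 11 days, giving 14 of slack.
The critical path is still B→X→A; finish is now 25 days.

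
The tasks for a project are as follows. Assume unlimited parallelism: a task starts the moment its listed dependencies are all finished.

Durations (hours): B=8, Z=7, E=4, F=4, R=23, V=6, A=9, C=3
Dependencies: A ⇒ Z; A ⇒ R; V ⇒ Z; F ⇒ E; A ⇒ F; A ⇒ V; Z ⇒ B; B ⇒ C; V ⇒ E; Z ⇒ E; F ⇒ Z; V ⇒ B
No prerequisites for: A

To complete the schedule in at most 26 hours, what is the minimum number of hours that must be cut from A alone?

Current finish: 33 hours; target: 26.
A is on every critical path, so each hour cut from A cuts the finish by one (this holds down to a finish of 25).
Need 33 − 26 = 7 hours off A → A becomes 2 hours, finish becomes 26.

7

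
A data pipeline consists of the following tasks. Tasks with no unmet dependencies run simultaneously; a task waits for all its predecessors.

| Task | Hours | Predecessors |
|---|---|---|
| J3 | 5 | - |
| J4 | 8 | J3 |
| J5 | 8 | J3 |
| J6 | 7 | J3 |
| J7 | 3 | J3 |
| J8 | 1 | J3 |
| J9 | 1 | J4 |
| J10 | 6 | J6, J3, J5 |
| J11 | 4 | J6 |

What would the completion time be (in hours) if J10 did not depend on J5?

Before: longest chain J3→J5→J10 = 5+8+6 = 19, finish 19.
Without J5→J10, J10's earliest start moves from 13 to 12.
The longest chain is now J3→J6→J10 = 5+7+6 = 18, so the data pipeline takes 18 hours.

18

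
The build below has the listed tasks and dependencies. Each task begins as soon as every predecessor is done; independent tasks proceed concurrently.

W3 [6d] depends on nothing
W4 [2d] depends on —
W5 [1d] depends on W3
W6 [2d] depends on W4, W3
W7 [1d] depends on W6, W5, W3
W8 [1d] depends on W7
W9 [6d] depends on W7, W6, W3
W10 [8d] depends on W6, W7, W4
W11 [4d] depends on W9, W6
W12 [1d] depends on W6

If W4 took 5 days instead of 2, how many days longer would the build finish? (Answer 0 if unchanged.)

The binding path is W3→W6→W7→W9→W11 = 6+2+1+6+4 = 19; finish at 19 days.
W4 is off the critical path — its longest chain is 15 days, giving 4 of slack.
That remains the longest chain; total 19 days.
Change in finish: 19 − 19 = +0 days.

0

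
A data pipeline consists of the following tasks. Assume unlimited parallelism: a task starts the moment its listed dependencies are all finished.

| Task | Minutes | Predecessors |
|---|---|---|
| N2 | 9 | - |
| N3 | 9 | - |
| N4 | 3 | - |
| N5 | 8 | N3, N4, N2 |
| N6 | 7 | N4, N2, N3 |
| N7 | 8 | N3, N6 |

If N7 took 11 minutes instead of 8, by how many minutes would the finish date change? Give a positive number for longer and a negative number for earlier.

3

Baseline: N2→N6→N7 = 9+7+8 = 24 → 24 minutes.
N7 lies on that path, so at 11 minutes the path becomes 27 minutes.
The critical path is still N2→N6→N7; finish is now 27 minutes.
Change in finish: 27 − 24 = +3 minutes.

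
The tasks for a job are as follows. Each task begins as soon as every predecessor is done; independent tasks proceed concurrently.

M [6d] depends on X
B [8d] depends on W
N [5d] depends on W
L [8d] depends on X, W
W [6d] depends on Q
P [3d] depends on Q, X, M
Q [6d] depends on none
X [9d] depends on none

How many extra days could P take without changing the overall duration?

Q→W→L = 6+6+8 = 20 sets the makespan at 20 days.
P finishes as early as 18 and must finish by 20.
Float = 20 − 18 = 2.

2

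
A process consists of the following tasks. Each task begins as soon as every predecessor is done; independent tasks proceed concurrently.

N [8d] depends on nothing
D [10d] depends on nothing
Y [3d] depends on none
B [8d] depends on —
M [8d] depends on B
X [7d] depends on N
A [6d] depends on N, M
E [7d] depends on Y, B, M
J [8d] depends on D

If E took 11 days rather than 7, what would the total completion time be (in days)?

27

Actual critical path: B→M→E = 8+8+7 = 23 ⇒ 23 days.
Since E is critical, the +4 change carries straight to that chain (now 27 days).
That remains the longest chain; total 27 days.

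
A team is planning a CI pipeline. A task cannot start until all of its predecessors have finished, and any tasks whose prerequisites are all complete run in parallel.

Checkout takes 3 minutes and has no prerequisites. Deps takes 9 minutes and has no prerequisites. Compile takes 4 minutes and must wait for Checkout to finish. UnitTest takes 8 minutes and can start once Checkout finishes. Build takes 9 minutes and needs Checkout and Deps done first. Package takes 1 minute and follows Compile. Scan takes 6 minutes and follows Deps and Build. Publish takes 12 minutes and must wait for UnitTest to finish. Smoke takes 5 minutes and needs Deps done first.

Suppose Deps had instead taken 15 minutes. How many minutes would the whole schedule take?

Baseline: Deps→Build→Scan = 9+9+6 = 24 → 24 minutes.
Since Deps is critical, the +6 change carries straight to that chain (now 30 minutes).
No other chain overtakes it, so the finish is 30 minutes.

30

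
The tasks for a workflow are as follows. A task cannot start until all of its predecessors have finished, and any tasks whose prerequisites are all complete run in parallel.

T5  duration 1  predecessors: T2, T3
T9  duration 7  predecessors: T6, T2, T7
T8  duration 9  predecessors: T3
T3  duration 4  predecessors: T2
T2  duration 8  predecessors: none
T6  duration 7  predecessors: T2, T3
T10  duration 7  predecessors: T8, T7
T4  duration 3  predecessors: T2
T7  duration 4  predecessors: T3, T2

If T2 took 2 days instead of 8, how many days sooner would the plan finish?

Critical path before the change: T2→T3→T8→T10 = 8+4+9+7 = 28 giving 28 days.
Since T2 is critical, the -6 change carries straight to that chain (now 22 days).
That remains the longest chain; total 22 days.
Change in finish: 22 − 28 = -6 days.

6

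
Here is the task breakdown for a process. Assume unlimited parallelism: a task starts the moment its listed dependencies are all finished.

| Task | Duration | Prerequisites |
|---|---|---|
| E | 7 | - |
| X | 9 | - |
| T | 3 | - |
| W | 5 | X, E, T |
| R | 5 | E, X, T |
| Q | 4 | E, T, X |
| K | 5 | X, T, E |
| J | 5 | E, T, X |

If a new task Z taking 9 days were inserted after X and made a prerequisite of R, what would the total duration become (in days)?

23

Originally the plan takes 14 days.
With Z inserted, R now waits for max(E, X, T, Z).
New critical path: X→Z→R = 9+9+5 = 23 ⇒ 23 days.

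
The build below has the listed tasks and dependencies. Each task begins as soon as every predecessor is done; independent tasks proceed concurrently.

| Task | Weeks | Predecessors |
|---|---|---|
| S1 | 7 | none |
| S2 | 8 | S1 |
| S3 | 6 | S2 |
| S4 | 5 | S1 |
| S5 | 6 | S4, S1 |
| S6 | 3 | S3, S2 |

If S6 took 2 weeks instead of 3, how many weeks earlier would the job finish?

1

Actual critical path: S1→S2→S3→S6 = 7+8+6+3 = 24 ⇒ 24 weeks.
Since S6 is critical, the -1 change carries straight to that chain (now 23 weeks).
The critical path is still S1→S2→S3→S6; finish is now 23 weeks.
Change in finish: 23 − 24 = -1 weeks.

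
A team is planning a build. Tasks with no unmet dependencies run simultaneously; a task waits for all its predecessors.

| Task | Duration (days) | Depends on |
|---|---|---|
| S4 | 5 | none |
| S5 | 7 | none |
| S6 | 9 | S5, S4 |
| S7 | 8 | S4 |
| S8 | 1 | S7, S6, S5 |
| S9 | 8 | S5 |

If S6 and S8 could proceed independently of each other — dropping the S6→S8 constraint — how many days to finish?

Before: longest chain S5→S6→S8 = 7+9+1 = 17, finish 17.
Without S6→S8, S8's earliest start moves from 16 to 13.
The longest chain is now S5→S6 = 7+9 = 16, so the build takes 16 days.

16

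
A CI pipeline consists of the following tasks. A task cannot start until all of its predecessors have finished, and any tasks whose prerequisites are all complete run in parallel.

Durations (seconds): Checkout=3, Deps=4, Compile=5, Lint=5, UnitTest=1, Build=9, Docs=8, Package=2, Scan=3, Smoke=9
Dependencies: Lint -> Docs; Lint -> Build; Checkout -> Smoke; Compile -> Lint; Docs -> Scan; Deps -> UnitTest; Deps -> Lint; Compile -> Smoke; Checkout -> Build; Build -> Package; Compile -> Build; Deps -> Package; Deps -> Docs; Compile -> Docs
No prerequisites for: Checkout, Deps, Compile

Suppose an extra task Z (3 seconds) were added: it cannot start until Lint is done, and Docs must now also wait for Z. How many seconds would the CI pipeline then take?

24

Originally the CI pipeline takes 21 seconds.
With Z inserted, Docs now waits for max(Lint, Compile, Deps, Z).
New critical path: Compile→Lint→Z→Docs→Scan = 5+5+3+8+3 = 24 ⇒ 24 seconds.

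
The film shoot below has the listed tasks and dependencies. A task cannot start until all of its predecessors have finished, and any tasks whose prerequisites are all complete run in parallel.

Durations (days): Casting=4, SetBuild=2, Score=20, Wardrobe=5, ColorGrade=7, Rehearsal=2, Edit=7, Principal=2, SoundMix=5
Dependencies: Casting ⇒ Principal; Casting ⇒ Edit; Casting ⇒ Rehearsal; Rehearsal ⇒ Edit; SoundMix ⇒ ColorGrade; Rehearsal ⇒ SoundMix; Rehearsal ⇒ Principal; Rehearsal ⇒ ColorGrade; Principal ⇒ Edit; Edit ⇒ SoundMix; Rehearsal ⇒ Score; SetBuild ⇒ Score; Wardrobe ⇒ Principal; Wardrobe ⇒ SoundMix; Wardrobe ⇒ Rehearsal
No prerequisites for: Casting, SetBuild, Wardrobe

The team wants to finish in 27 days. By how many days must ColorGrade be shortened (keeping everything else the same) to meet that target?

Current finish: 28 days; target: 27.
ColorGrade is on every critical path, so each day cut from ColorGrade cuts the finish by one (this holds down to a finish of 27).
Need 28 − 27 = 1 day off ColorGrade → ColorGrade becomes 6 days, finish becomes 27.

1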